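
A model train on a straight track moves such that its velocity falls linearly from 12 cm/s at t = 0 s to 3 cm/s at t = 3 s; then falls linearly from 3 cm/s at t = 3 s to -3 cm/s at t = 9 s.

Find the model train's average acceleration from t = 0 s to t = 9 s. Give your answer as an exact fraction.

Average acceleration = Δv/Δt = (-3 − 12)/(9 − 0) = -5/3 cm/s².

-5/3 cm/s²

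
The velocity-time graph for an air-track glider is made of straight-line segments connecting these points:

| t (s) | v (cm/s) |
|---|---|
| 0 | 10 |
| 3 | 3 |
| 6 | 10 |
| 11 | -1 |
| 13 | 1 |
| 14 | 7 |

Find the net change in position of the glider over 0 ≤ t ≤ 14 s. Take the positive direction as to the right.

65.5 cm

Displacement is the signed area under the v-t curve.
0–3 s: ½(10 + 3)(3) = 19.5 cm
3–6 s: ½(3 + 10)(3) = 19.5 cm
6–11 s: ½(10 + -1)(5) = 22.5 cm
11–13 s: ½(-1 + 1)(2) = 0 cm
13–14 s: ½(1 + 7)(1) = 4 cm
Net displacement = 65.5 cm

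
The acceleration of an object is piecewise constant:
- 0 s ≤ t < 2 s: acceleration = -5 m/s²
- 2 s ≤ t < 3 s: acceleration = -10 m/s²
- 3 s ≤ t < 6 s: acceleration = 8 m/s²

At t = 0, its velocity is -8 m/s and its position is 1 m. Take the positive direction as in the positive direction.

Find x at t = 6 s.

-96 m

On each constant-a segment, Δv = aΔt and Δx = v₀Δt + ½aΔt²; chain segment to segment.
0–2 s: v starts -8 m/s; Δx = -8·2 + ½·-5·2² = -26 m; v ends -18 m/s.
2–3 s: v starts -18 m/s; Δx = -18·1 + ½·-10·1² = -23 m; v ends -28 m/s.
3–6 s: v starts -28 m/s; Δx = -28·3 + ½·8·3² = -48 m; v ends -4 m/s.
x(6) = 1 + Σ Δx = -96 m.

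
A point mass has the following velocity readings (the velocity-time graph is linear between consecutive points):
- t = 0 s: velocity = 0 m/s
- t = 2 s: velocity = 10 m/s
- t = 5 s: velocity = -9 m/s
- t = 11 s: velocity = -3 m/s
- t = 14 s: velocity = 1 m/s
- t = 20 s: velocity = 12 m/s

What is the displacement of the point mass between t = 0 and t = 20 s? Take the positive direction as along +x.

11.5 m

Displacement is the signed area under the v-t curve.
0–2 s: ½(0 + 10)(2) = 10 m
2–5 s: ½(10 + -9)(3) = 1.5 m
5–11 s: ½(-9 + -3)(6) = -36 m
11–14 s: ½(-3 + 1)(3) = -3 m
14–20 s: ½(1 + 12)(6) = 39 m
Net displacement = 11.5 m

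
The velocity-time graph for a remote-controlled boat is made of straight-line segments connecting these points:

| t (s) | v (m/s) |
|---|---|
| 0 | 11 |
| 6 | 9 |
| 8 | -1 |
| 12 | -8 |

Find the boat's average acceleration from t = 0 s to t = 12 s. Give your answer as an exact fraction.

Average acceleration = Δv/Δt = (-8 − 11)/(12 − 0) = -19/12 m/s².

-19/12 m/s²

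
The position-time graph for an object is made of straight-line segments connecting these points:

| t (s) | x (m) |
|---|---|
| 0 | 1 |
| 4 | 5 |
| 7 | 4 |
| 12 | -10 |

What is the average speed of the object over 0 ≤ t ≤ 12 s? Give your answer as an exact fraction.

Average speed = (total path length)/(elapsed time); on a piecewise-linear x-t graph the path length is Σ|Δx|.
0–4 s: |Δx| = |5 − 1| = 4 m
4–7 s: |Δx| = |4 − 5| = 1 m
7–12 s: |Δx| = |-10 − 4| = 14 m
Total path = 19 m; average speed = 19/12 = 19/12 m/s.

19/12 m/s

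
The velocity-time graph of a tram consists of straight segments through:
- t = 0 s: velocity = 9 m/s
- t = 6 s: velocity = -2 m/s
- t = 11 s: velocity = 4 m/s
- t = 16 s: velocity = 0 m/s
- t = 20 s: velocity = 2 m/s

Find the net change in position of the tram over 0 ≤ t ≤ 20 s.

40 m

Displacement is the signed area under the v-t curve.
0–6 s: ½(9 + -2)(6) = 21 m
6–11 s: ½(-2 + 4)(5) = 5 m
11–16 s: ½(4 + 0)(5) = 10 m
16–20 s: ½(0 + 2)(4) = 4 m
Net displacement = 40 m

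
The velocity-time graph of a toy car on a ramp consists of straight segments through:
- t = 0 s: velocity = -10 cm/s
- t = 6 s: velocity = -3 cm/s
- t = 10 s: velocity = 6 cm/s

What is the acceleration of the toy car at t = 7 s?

Acceleration is the slope of the v-t graph on 6–10 s: (6 − -3)/(10 − 6) = 2.25 cm/s².

2.25 cm/s²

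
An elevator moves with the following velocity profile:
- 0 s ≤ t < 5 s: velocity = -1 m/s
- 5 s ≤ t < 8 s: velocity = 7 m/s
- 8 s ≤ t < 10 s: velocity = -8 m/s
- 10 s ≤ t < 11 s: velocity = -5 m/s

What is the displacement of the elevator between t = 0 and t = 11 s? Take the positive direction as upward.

Displacement is the signed area under the v-t curve.
0–5 s: -1 × 5 = -5 m
5–8 s: 7 × 3 = 21 m
8–10 s: -8 × 2 = -16 m
10–11 s: -5 × 1 = -5 m
Net displacement = -5 m

-5 m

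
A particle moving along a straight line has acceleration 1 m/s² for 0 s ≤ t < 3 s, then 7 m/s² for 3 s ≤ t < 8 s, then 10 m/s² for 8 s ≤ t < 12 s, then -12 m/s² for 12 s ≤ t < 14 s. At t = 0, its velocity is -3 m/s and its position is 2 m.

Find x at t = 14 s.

431 m

On each constant-a segment, Δv = aΔt and Δx = v₀Δt + ½aΔt²; chain segment to segment.
0–3 s: v starts -3 m/s; Δx = -3·3 + ½·1·3² = -4.5 m; v ends 0 m/s.
3–8 s: v starts 0 m/s; Δx = 0·5 + ½·7·5² = 87.5 m; v ends 35 m/s.
8–12 s: v starts 35 m/s; Δx = 35·4 + ½·10·4² = 220 m; v ends 75 m/s.
12–14 s: v starts 75 m/s; Δx = 75·2 + ½·-12·2² = 126 m; v ends 51 m/s.
x(14) = 2 + Σ Δx = 431 m.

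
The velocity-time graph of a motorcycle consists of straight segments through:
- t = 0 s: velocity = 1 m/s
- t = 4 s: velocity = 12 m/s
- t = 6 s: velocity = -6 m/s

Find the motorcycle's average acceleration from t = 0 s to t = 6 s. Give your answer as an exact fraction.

-7/6 m/s²

Average acceleration = Δv/Δt = (-6 − 1)/(6 − 0) = -7/6 m/s².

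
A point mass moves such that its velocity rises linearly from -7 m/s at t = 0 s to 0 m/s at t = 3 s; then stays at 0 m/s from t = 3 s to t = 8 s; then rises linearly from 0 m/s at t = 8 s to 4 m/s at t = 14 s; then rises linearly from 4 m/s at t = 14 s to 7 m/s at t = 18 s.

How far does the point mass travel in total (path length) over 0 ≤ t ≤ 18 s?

44.5 m

Distance (not displacement) is the total path length: add the absolute areas under v-t.
0–3 s: |½(-7 + 0)(3)| = 10.5 m
3–8 s: |0| × 5 = 0 m
8–14 s: |½(0 + 4)(6)| = 12 m
14–18 s: |½(4 + 7)(4)| = 22 m
Total distance = 44.5 m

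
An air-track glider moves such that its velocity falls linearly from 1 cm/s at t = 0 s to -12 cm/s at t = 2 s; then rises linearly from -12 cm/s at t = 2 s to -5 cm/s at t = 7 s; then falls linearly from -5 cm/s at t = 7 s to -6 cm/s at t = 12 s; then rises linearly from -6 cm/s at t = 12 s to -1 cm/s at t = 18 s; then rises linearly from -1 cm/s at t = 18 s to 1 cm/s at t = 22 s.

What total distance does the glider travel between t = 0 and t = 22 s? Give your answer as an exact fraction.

1354/13 cm

Total distance travelled is ∫|v| dt — sum the magnitudes of each area piece.
0–2 s: v = 0 at t = 2/13 s; triangle areas 1/13 + 144/13 = 145/13 cm
2–7 s: |½(-12 + -5)(5)| = 42.5 cm
7–12 s: |½(-5 + -6)(5)| = 27.5 cm
12–18 s: |½(-6 + -1)(6)| = 21 cm
18–22 s: v = 0 at t = 20 s; triangle areas 1 + 1 = 2 cm
Total distance = 1354/13 cm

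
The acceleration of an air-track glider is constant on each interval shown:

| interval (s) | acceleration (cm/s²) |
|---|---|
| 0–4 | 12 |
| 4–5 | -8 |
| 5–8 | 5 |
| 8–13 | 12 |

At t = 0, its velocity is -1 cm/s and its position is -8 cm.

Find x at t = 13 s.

On each constant-a segment, Δv = aΔt and Δx = v₀Δt + ½aΔt²; chain segment to segment.
0–4 s: v starts -1 cm/s; Δx = -1·4 + ½·12·4² = 92 cm; v ends 47 cm/s.
4–5 s: v starts 47 cm/s; Δx = 47·1 + ½·-8·1² = 43 cm; v ends 39 cm/s.
5–8 s: v starts 39 cm/s; Δx = 39·3 + ½·5·3² = 139.5 cm; v ends 54 cm/s.
8–13 s: v starts 54 cm/s; Δx = 54·5 + ½·12·5² = 420 cm; v ends 114 cm/s.
x(13) = -8 + Σ Δx = 686.5 cm.

686.5 cm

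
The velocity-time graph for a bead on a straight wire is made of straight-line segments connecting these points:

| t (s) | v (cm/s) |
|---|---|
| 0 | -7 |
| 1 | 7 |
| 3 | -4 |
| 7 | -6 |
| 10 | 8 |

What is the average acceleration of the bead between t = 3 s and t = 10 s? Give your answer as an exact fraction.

Average acceleration = Δv/Δt = (8 − -4)/(10 − 3) = 12/7 cm/s².

12/7 cm/s²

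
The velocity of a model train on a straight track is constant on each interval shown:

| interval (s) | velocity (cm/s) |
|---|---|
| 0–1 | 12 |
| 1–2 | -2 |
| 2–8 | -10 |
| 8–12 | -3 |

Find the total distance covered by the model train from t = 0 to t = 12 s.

Total distance travelled is ∫|v| dt — sum the magnitudes of each area piece.
0–1 s: |12| × 1 = 12 cm
1–2 s: |-2| × 1 = 2 cm
2–8 s: |-10| × 6 = 60 cm
8–12 s: |-3| × 4 = 12 cm
Total distance = 86 cm

86 cm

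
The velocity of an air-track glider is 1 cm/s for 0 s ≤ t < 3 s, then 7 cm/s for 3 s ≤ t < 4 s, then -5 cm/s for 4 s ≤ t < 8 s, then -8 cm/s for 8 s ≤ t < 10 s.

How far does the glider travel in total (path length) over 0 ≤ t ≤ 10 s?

46 cm

Distance (not displacement) is the total path length: add the absolute areas under v-t.
0–3 s: |1| × 3 = 3 cm
3–4 s: |7| × 1 = 7 cm
4–8 s: |-5| × 4 = 20 cm
8–10 s: |-8| × 2 = 16 cm
Total distance = 46 cm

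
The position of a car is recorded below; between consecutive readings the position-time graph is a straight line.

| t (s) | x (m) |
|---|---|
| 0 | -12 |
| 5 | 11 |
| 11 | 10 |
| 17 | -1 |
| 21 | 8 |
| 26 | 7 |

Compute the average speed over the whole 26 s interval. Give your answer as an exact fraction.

45/26 m/s

Average speed = (total path length)/(elapsed time); on a piecewise-linear x-t graph the path length is Σ|Δx|.
0–5 s: |Δx| = |11 − -12| = 23 m
5–11 s: |Δx| = |10 − 11| = 1 m
11–17 s: |Δx| = |-1 − 10| = 11 m
17–21 s: |Δx| = |8 − -1| = 9 m
21–26 s: |Δx| = |7 − 8| = 1 m
Total path = 45 m; average speed = 45/26 = 45/26 m/s.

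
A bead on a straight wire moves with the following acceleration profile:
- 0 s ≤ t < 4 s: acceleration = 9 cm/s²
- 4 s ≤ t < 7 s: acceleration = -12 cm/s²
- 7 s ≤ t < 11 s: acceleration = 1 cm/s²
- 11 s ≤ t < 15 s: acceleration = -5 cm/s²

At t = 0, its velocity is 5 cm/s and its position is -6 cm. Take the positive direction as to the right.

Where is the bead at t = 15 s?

On each constant-a segment, Δv = aΔt and Δx = v₀Δt + ½aΔt²; chain segment to segment.
0–4 s: v starts 5 cm/s; Δx = 5·4 + ½·9·4² = 92 cm; v ends 41 cm/s.
4–7 s: v starts 41 cm/s; Δx = 41·3 + ½·-12·3² = 69 cm; v ends 5 cm/s.
7–11 s: v starts 5 cm/s; Δx = 5·4 + ½·1·4² = 28 cm; v ends 9 cm/s.
11–15 s: v starts 9 cm/s; Δx = 9·4 + ½·-5·4² = -4 cm; v ends -11 cm/s.
x(15) = -6 + Σ Δx = 179 cm.

179 cm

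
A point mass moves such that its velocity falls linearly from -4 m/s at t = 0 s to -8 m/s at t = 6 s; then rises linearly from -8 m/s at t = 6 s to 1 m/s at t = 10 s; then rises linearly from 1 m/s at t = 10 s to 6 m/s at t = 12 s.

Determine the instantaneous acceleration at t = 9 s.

Acceleration is the slope of the v-t graph on 6–10 s: (1 − -8)/(10 − 6) = 2.25 m/s².

2.25 m/s²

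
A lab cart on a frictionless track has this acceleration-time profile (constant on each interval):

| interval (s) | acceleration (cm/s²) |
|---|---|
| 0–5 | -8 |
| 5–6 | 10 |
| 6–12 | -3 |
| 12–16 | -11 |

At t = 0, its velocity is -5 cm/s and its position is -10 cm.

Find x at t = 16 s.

On each constant-a segment, Δv = aΔt and Δx = v₀Δt + ½aΔt²; chain segment to segment.
0–5 s: v starts -5 cm/s; Δx = -5·5 + ½·-8·5² = -125 cm; v ends -45 cm/s.
5–6 s: v starts -45 cm/s; Δx = -45·1 + ½·10·1² = -40 cm; v ends -35 cm/s.
6–12 s: v starts -35 cm/s; Δx = -35·6 + ½·-3·6² = -264 cm; v ends -53 cm/s.
12–16 s: v starts -53 cm/s; Δx = -53·4 + ½·-11·4² = -300 cm; v ends -97 cm/s.
x(16) = -10 + Σ Δx = -739 cm.

-739 cm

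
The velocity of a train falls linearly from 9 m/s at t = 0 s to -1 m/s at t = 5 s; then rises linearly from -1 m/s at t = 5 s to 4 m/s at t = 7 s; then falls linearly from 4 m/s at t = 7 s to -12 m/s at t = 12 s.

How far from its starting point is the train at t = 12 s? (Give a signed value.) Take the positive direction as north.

3 m

Displacement is the signed area under the v-t curve.
0–5 s: ½(9 + -1)(5) = 20 m
5–7 s: ½(-1 + 4)(2) = 3 m
7–12 s: ½(4 + -12)(5) = -20 m
Net displacement = 3 m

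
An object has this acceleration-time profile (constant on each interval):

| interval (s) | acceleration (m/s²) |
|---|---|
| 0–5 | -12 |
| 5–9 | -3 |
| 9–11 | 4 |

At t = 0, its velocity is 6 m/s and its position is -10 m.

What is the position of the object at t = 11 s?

On each constant-a segment, Δv = aΔt and Δx = v₀Δt + ½aΔt²; chain segment to segment.
0–5 s: v starts 6 m/s; Δx = 6·5 + ½·-12·5² = -120 m; v ends -54 m/s.
5–9 s: v starts -54 m/s; Δx = -54·4 + ½·-3·4² = -240 m; v ends -66 m/s.
9–11 s: v starts -66 m/s; Δx = -66·2 + ½·4·2² = -124 m; v ends -58 m/s.
x(11) = -10 + Σ Δx = -494 m.

-494 m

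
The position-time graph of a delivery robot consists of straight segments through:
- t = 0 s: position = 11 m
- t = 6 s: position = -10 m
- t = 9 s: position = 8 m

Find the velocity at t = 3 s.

Velocity is the slope of the x-t graph on 0–6 s: (-10 − 11)/(6 − 0) = -3.5 m/s.

-3.5 m/s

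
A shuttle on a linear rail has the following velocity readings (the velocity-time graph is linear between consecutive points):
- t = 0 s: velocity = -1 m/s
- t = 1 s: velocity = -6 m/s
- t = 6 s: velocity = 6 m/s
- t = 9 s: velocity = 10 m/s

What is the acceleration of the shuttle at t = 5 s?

Acceleration is the slope of the v-t graph on 1–6 s: (6 − -6)/(6 − 1) = 2.4 m/s².

2.4 m/s²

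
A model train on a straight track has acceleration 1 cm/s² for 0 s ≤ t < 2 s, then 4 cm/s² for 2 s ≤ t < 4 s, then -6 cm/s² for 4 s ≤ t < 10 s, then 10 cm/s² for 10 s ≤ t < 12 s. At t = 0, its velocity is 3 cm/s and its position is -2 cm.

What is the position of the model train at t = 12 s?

-32 cm

On each constant-a segment, Δv = aΔt and Δx = v₀Δt + ½aΔt²; chain segment to segment.
0–2 s: v starts 3 cm/s; Δx = 3·2 + ½·1·2² = 8 cm; v ends 5 cm/s.
2–4 s: v starts 5 cm/s; Δx = 5·2 + ½·4·2² = 18 cm; v ends 13 cm/s.
4–10 s: v starts 13 cm/s; Δx = 13·6 + ½·-6·6² = -30 cm; v ends -23 cm/s.
10–12 s: v starts -23 cm/s; Δx = -23·2 + ½·10·2² = -26 cm; v ends -3 cm/s.
x(12) = -2 + Σ Δx = -32 cm.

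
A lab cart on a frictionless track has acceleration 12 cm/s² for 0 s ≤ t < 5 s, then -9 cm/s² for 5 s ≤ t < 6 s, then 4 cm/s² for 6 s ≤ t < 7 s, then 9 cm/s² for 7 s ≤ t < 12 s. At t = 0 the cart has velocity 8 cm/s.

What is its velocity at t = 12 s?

108 cm/s

Δv equals the area under the a-t graph; then v = v₀ + Δv.
0–5 s: 12 × 5 = 60 cm/s
5–6 s: -9 × 1 = -9 cm/s
6–7 s: 4 × 1 = 4 cm/s
7–12 s: 9 × 5 = 45 cm/s
Δv = 100 cm/s, so v(12) = 8 + (100) = 108 cm/s.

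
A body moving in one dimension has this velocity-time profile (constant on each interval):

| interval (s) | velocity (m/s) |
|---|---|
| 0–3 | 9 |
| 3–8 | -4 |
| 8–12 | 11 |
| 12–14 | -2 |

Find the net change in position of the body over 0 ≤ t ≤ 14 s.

Displacement is the signed area under the v-t curve.
0–3 s: 9 × 3 = 27 m
3–8 s: -4 × 5 = -20 m
8–12 s: 11 × 4 = 44 m
12–14 s: -2 × 2 = -4 m
Net displacement = 47 m

47 m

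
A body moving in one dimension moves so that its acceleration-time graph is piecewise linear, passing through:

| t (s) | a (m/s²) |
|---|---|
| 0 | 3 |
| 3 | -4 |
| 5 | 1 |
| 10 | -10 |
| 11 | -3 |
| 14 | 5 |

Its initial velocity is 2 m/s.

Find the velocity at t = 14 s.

-28.5 m/s

Δv equals the area under the a-t graph; then v = v₀ + Δv.
0–3 s: ½(3 + -4)(3) = -1.5 m/s
3–5 s: ½(-4 + 1)(2) = -3 m/s
5–10 s: ½(1 + -10)(5) = -22.5 m/s
10–11 s: ½(-10 + -3)(1) = -6.5 m/s
11–14 s: ½(-3 + 5)(3) = 3 m/s
Δv = -30.5 m/s, so v(14) = 2 + (-30.5) = -28.5 m/s.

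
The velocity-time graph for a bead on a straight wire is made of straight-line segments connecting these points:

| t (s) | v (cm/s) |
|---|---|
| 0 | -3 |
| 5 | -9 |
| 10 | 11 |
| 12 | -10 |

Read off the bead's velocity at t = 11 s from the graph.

0.5 cm/s

On 10–12 s the graph is linear from 11 to -10 cm/s: v(11) = 11 + (-10 − 11)·(11 − 10)/(12 − 10) = 0.5 cm/s.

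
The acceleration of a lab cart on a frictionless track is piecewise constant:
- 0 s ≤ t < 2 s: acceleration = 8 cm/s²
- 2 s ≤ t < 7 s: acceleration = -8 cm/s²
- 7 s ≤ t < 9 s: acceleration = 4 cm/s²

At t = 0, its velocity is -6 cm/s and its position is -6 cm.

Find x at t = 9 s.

-104 cm

On each constant-a segment, Δv = aΔt and Δx = v₀Δt + ½aΔt²; chain segment to segment.
0–2 s: v starts -6 cm/s; Δx = -6·2 + ½·8·2² = 4 cm; v ends 10 cm/s.
2–7 s: v starts 10 cm/s; Δx = 10·5 + ½·-8·5² = -50 cm; v ends -30 cm/s.
7–9 s: v starts -30 cm/s; Δx = -30·2 + ½·4·2² = -52 cm; v ends -22 cm/s.
x(9) = -6 + Σ Δx = -104 cm.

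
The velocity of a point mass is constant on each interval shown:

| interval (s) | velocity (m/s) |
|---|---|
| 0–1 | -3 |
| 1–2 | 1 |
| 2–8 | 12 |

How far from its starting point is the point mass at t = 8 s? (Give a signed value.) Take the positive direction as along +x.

Net displacement equals the area under the velocity-time graph (areas below the axis count negative).
0–1 s: -3 × 1 = -3 m
1–2 s: 1 × 1 = 1 m
2–8 s: 12 × 6 = 72 m
Net displacement = 70 m

70 m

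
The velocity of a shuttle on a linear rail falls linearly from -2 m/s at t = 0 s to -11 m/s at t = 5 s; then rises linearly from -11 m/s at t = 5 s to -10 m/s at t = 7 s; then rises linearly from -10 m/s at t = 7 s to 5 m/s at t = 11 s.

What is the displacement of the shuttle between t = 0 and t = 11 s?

Net displacement equals the area under the velocity-time graph (areas below the axis count negative).
0–5 s: ½(-2 + -11)(5) = -32.5 m
5–7 s: ½(-11 + -10)(2) = -21 m
7–11 s: ½(-10 + 5)(4) = -10 m
Net displacement = -63.5 m

-63.5 m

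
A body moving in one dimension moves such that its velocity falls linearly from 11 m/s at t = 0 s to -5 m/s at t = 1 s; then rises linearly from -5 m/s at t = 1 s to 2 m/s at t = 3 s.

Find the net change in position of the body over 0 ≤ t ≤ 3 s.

Displacement is the signed area under the v-t curve.
0–1 s: ½(11 + -5)(1) = 3 m
1–3 s: ½(-5 + 2)(2) = -3 m
Net displacement = 0 m

0 m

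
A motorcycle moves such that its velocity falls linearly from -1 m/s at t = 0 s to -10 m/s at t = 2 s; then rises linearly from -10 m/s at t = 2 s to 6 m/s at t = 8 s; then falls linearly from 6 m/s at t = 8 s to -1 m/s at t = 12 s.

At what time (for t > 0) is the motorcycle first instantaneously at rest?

t = 5.75 s

v changes sign on 2–8 s (from -10 to 6); the graph is linear there, so v = 0 at t = 2 + (10)·(8 − 2)/(6 − -10) = 5.75 s.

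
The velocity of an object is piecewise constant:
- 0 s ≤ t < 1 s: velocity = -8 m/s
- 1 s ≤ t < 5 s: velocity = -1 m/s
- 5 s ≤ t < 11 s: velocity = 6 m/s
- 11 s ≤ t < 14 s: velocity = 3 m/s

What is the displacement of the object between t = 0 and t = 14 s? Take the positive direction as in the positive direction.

33 m

Displacement is the signed area under the v-t curve.
0–1 s: -8 × 1 = -8 m
1–5 s: -1 × 4 = -4 m
5–11 s: 6 × 6 = 36 m
11–14 s: 3 × 3 = 9 m
Net displacement = 33 m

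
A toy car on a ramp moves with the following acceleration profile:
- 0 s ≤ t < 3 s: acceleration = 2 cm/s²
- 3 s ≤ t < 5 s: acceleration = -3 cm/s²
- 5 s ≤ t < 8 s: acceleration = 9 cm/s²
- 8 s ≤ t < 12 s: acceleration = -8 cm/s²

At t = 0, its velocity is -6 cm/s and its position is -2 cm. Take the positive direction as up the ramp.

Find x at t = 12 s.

On each constant-a segment, Δv = aΔt and Δx = v₀Δt + ½aΔt²; chain segment to segment.
0–3 s: v starts -6 cm/s; Δx = -6·3 + ½·2·3² = -9 cm; v ends 0 cm/s.
3–5 s: v starts 0 cm/s; Δx = 0·2 + ½·-3·2² = -6 cm; v ends -6 cm/s.
5–8 s: v starts -6 cm/s; Δx = -6·3 + ½·9·3² = 22.5 cm; v ends 21 cm/s.
8–12 s: v starts 21 cm/s; Δx = 21·4 + ½·-8·4² = 20 cm; v ends -11 cm/s.
x(12) = -2 + Σ Δx = 25.5 cm.

25.5 cm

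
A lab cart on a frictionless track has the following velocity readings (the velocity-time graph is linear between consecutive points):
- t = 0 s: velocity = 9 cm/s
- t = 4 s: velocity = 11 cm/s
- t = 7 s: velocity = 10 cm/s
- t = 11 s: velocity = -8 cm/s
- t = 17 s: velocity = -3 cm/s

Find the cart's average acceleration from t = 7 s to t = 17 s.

-1.3 cm/s²

Average acceleration = Δv/Δt = (-3 − 10)/(17 − 7) = -1.3 cm/s².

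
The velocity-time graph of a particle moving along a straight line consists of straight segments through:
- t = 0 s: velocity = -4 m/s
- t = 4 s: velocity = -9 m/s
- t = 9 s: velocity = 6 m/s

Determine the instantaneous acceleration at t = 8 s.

Acceleration is the slope of the v-t graph on 4–9 s: (6 − -9)/(9 − 4) = 3 m/s².

3 m/s²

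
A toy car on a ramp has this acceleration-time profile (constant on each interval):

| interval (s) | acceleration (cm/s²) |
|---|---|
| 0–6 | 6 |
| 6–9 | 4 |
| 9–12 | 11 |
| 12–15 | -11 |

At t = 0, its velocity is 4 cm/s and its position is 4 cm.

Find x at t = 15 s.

685 cm

On each constant-a segment, Δv = aΔt and Δx = v₀Δt + ½aΔt²; chain segment to segment.
0–6 s: v starts 4 cm/s; Δx = 4·6 + ½·6·6² = 132 cm; v ends 40 cm/s.
6–9 s: v starts 40 cm/s; Δx = 40·3 + ½·4·3² = 138 cm; v ends 52 cm/s.
9–12 s: v starts 52 cm/s; Δx = 52·3 + ½·11·3² = 205.5 cm; v ends 85 cm/s.
12–15 s: v starts 85 cm/s; Δx = 85·3 + ½·-11·3² = 205.5 cm; v ends 52 cm/s.
x(15) = 4 + Σ Δx = 685 cm.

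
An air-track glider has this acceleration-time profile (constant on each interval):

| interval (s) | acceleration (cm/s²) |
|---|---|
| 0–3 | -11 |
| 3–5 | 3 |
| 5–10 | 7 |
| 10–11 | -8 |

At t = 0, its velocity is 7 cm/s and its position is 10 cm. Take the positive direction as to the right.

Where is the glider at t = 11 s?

On each constant-a segment, Δv = aΔt and Δx = v₀Δt + ½aΔt²; chain segment to segment.
0–3 s: v starts 7 cm/s; Δx = 7·3 + ½·-11·3² = -28.5 cm; v ends -26 cm/s.
3–5 s: v starts -26 cm/s; Δx = -26·2 + ½·3·2² = -46 cm; v ends -20 cm/s.
5–10 s: v starts -20 cm/s; Δx = -20·5 + ½·7·5² = -12.5 cm; v ends 15 cm/s.
10–11 s: v starts 15 cm/s; Δx = 15·1 + ½·-8·1² = 11 cm; v ends 7 cm/s.
x(11) = 10 + Σ Δx = -66 cm.

-66 cm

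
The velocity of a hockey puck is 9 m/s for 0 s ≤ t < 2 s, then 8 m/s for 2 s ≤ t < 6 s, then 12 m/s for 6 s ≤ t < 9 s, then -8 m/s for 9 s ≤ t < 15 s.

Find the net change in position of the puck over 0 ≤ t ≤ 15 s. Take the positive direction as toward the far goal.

38 m

Net displacement equals the area under the velocity-time graph (areas below the axis count negative).
0–2 s: 9 × 2 = 18 m
2–6 s: 8 × 4 = 32 m
6–9 s: 12 × 3 = 36 m
9–15 s: -8 × 6 = -48 m
Net displacement = 38 m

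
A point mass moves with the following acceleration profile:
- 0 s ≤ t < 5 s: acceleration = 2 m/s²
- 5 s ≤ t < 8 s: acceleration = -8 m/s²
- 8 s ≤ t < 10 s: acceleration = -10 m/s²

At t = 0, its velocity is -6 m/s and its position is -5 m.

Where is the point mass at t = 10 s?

-94 m

On each constant-a segment, Δv = aΔt and Δx = v₀Δt + ½aΔt²; chain segment to segment.
0–5 s: v starts -6 m/s; Δx = -6·5 + ½·2·5² = -5 m; v ends 4 m/s.
5–8 s: v starts 4 m/s; Δx = 4·3 + ½·-8·3² = -24 m; v ends -20 m/s.
8–10 s: v starts -20 m/s; Δx = -20·2 + ½·-10·2² = -60 m; v ends -40 m/s.
x(10) = -5 + Σ Δx = -94 m.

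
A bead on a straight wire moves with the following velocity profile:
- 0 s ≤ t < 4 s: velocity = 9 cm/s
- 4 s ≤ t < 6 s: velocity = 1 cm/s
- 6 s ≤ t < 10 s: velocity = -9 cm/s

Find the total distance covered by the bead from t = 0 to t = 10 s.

Total distance travelled is ∫|v| dt — sum the magnitudes of each area piece.
0–4 s: |9| × 4 = 36 cm
4–6 s: |1| × 2 = 2 cm
6–10 s: |-9| × 4 = 36 cm
Total distance = 74 cm

74 cm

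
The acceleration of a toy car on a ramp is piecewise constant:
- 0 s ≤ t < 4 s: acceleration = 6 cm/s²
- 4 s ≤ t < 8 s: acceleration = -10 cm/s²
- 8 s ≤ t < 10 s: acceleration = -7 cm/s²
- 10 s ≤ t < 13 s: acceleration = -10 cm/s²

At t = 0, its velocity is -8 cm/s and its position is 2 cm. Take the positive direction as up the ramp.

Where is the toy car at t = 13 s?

-219 cm

On each constant-a segment, Δv = aΔt and Δx = v₀Δt + ½aΔt²; chain segment to segment.
0–4 s: v starts -8 cm/s; Δx = -8·4 + ½·6·4² = 16 cm; v ends 16 cm/s.
4–8 s: v starts 16 cm/s; Δx = 16·4 + ½·-10·4² = -16 cm; v ends -24 cm/s.
8–10 s: v starts -24 cm/s; Δx = -24·2 + ½·-7·2² = -62 cm; v ends -38 cm/s.
10–13 s: v starts -38 cm/s; Δx = -38·3 + ½·-10·3² = -159 cm; v ends -68 cm/s.
x(13) = 2 + Σ Δx = -219 cm.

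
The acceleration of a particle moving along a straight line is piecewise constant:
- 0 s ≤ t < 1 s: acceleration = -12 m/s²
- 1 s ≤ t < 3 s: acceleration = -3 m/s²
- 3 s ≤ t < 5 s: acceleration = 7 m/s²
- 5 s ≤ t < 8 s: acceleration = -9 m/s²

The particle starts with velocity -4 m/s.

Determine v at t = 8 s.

Δv equals the area under the a-t graph; then v = v₀ + Δv.
0–1 s: -12 × 1 = -12 m/s
1–3 s: -3 × 2 = -6 m/s
3–5 s: 7 × 2 = 14 m/s
5–8 s: -9 × 3 = -27 m/s
Δv = -31 m/s, so v(8) = -4 + (-31) = -35 m/s.

-35 m/s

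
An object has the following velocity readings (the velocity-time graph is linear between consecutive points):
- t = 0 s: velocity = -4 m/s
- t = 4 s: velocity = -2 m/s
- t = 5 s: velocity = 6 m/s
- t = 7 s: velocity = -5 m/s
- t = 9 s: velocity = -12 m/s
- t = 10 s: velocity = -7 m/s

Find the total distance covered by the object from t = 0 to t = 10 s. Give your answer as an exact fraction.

Total distance travelled is ∫|v| dt — sum the magnitudes of each area piece.
0–4 s: |½(-4 + -2)(4)| = 12 m
4–5 s: v = 0 at t = 4.25 s; triangle areas 0.25 + 2.25 = 2.5 m
5–7 s: v = 0 at t = 67/11 s; triangle areas 36/11 + 25/11 = 61/11 m
7–9 s: |½(-5 + -12)(2)| = 17 m
9–10 s: |½(-12 + -7)(1)| = 9.5 m
Total distance = 512/11 m

512/11 m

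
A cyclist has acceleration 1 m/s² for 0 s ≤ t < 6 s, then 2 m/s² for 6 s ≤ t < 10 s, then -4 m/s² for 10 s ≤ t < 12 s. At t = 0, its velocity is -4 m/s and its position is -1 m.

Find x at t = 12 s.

29 m

On each constant-a segment, Δv = aΔt and Δx = v₀Δt + ½aΔt²; chain segment to segment.
0–6 s: v starts -4 m/s; Δx = -4·6 + ½·1·6² = -6 m; v ends 2 m/s.
6–10 s: v starts 2 m/s; Δx = 2·4 + ½·2·4² = 24 m; v ends 10 m/s.
10–12 s: v starts 10 m/s; Δx = 10·2 + ½·-4·2² = 12 m; v ends 2 m/s.
x(12) = -1 + Σ Δx = 29 m.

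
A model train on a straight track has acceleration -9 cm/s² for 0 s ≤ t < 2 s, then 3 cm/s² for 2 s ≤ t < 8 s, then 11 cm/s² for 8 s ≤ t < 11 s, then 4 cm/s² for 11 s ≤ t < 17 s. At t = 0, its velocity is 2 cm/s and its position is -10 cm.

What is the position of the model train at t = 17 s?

271.5 cm

On each constant-a segment, Δv = aΔt and Δx = v₀Δt + ½aΔt²; chain segment to segment.
0–2 s: v starts 2 cm/s; Δx = 2·2 + ½·-9·2² = -14 cm; v ends -16 cm/s.
2–8 s: v starts -16 cm/s; Δx = -16·6 + ½·3·6² = -42 cm; v ends 2 cm/s.
8–11 s: v starts 2 cm/s; Δx = 2·3 + ½·11·3² = 55.5 cm; v ends 35 cm/s.
11–17 s: v starts 35 cm/s; Δx = 35·6 + ½·4·6² = 282 cm; v ends 59 cm/s.
x(17) = -10 + Σ Δx = 271.5 cm.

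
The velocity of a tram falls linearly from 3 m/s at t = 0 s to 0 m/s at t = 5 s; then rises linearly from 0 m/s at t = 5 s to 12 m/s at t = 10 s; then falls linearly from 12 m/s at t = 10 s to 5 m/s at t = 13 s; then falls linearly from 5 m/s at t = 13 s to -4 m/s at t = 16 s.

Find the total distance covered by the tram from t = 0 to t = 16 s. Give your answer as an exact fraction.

419/6 m

Total distance travelled is ∫|v| dt — sum the magnitudes of each area piece.
0–5 s: |½(3 + 0)(5)| = 7.5 m
5–10 s: |½(0 + 12)(5)| = 30 m
10–13 s: |½(12 + 5)(3)| = 25.5 m
13–16 s: v = 0 at t = 44/3 s; triangle areas 25/6 + 8/3 = 41/6 m
Total distance = 419/6 m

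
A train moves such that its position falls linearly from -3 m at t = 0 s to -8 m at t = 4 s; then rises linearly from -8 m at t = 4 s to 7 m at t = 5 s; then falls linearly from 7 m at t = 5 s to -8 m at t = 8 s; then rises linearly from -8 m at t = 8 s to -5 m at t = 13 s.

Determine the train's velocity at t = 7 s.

-5 m/s

Velocity is the slope of the x-t graph on 5–8 s: (-8 − 7)/(8 − 5) = -5 m/s.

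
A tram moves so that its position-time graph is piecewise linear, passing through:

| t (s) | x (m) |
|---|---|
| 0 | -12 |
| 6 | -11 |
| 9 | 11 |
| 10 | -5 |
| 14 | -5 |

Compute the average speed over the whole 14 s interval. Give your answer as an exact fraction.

Average speed = (total path length)/(elapsed time); on a piecewise-linear x-t graph the path length is Σ|Δx|.
0–6 s: |Δx| = |-11 − -12| = 1 m
6–9 s: |Δx| = |11 − -11| = 22 m
9–10 s: |Δx| = |-5 − 11| = 16 m
10–14 s: |Δx| = |-5 − -5| = 0 m
Total path = 39 m; average speed = 39/14 = 39/14 m/s.

39/14 m/s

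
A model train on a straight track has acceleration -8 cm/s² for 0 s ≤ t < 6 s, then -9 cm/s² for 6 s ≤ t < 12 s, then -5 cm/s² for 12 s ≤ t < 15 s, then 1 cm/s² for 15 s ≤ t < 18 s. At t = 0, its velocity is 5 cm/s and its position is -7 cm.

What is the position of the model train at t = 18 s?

On each constant-a segment, Δv = aΔt and Δx = v₀Δt + ½aΔt²; chain segment to segment.
0–6 s: v starts 5 cm/s; Δx = 5·6 + ½·-8·6² = -114 cm; v ends -43 cm/s.
6–12 s: v starts -43 cm/s; Δx = -43·6 + ½·-9·6² = -420 cm; v ends -97 cm/s.
12–15 s: v starts -97 cm/s; Δx = -97·3 + ½·-5·3² = -313.5 cm; v ends -112 cm/s.
15–18 s: v starts -112 cm/s; Δx = -112·3 + ½·1·3² = -331.5 cm; v ends -109 cm/s.
x(18) = -7 + Σ Δx = -1186 cm.

-1186 cm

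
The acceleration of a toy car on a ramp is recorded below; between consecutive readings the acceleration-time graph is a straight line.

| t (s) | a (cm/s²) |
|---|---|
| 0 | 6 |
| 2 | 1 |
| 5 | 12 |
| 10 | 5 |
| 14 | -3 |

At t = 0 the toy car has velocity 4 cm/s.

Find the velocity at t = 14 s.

77 cm/s

Δv equals the area under the a-t graph; then v = v₀ + Δv.
0–2 s: ½(6 + 1)(2) = 7 cm/s
2–5 s: ½(1 + 12)(3) = 19.5 cm/s
5–10 s: ½(12 + 5)(5) = 42.5 cm/s
10–14 s: ½(5 + -3)(4) = 4 cm/s
Δv = 73 cm/s, so v(14) = 4 + (73) = 77 cm/s.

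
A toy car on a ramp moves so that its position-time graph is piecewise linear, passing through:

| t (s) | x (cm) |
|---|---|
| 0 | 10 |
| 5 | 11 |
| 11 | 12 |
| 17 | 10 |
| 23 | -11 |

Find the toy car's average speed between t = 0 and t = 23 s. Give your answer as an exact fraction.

25/23 cm/s

Average speed = (total path length)/(elapsed time); on a piecewise-linear x-t graph the path length is Σ|Δx|.
0–5 s: |Δx| = |11 − 10| = 1 cm
5–11 s: |Δx| = |12 − 11| = 1 cm
11–17 s: |Δx| = |10 − 12| = 2 cm
17–23 s: |Δx| = |-11 − 10| = 21 cm
Total path = 25 cm; average speed = 25/23 = 25/23 cm/s.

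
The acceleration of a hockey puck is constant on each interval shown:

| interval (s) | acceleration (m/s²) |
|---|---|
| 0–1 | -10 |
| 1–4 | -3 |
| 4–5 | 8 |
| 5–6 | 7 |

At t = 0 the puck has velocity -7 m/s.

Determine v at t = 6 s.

Δv equals the area under the a-t graph; then v = v₀ + Δv.
0–1 s: -10 × 1 = -10 m/s
1–4 s: -3 × 3 = -9 m/s
4–5 s: 8 × 1 = 8 m/s
5–6 s: 7 × 1 = 7 m/s
Δv = -4 m/s, so v(6) = -7 + (-4) = -11 m/s.

-11 m/s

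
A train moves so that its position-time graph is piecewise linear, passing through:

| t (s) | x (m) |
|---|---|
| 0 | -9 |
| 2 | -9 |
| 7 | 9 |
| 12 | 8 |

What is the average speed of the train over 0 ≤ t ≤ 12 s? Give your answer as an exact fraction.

Average speed = (total path length)/(elapsed time); on a piecewise-linear x-t graph the path length is Σ|Δx|.
0–2 s: |Δx| = |-9 − -9| = 0 m
2–7 s: |Δx| = |9 − -9| = 18 m
7–12 s: |Δx| = |8 − 9| = 1 m
Total path = 19 m; average speed = 19/12 = 19/12 m/s.

19/12 m/s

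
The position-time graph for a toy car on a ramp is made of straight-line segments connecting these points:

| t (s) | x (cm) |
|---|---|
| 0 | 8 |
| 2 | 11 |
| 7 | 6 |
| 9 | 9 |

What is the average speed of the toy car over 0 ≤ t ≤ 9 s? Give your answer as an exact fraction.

Average speed = (total path length)/(elapsed time); on a piecewise-linear x-t graph the path length is Σ|Δx|.
0–2 s: |Δx| = |11 − 8| = 3 cm
2–7 s: |Δx| = |6 − 11| = 5 cm
7–9 s: |Δx| = |9 − 6| = 3 cm
Total path = 11 cm; average speed = 11/9 = 11/9 cm/s.

11/9 cm/s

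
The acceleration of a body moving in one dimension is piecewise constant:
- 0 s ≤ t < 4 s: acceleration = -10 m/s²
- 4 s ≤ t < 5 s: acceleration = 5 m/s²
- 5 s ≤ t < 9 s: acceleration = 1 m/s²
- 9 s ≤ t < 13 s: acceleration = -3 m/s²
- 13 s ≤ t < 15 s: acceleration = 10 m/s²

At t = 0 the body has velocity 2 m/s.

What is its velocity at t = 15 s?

Δv equals the area under the a-t graph; then v = v₀ + Δv.
0–4 s: -10 × 4 = -40 m/s
4–5 s: 5 × 1 = 5 m/s
5–9 s: 1 × 4 = 4 m/s
9–13 s: -3 × 4 = -12 m/s
13–15 s: 10 × 2 = 20 m/s
Δv = -23 m/s, so v(15) = 2 + (-23) = -21 m/s.

-21 m/s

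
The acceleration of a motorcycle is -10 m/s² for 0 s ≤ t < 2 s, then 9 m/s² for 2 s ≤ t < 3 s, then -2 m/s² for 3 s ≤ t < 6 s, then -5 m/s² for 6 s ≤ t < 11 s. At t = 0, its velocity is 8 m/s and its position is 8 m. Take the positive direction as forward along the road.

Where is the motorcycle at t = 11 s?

-129 m

On each constant-a segment, Δv = aΔt and Δx = v₀Δt + ½aΔt²; chain segment to segment.
0–2 s: v starts 8 m/s; Δx = 8·2 + ½·-10·2² = -4 m; v ends -12 m/s.
2–3 s: v starts -12 m/s; Δx = -12·1 + ½·9·1² = -7.5 m; v ends -3 m/s.
3–6 s: v starts -3 m/s; Δx = -3·3 + ½·-2·3² = -18 m; v ends -9 m/s.
6–11 s: v starts -9 m/s; Δx = -9·5 + ½·-5·5² = -107.5 m; v ends -34 m/s.
x(11) = 8 + Σ Δx = -129 m.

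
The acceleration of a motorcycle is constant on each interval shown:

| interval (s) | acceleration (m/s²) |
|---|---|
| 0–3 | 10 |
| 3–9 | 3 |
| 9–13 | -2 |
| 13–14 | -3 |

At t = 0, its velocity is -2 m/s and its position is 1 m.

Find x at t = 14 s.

466.5 m

On each constant-a segment, Δv = aΔt and Δx = v₀Δt + ½aΔt²; chain segment to segment.
0–3 s: v starts -2 m/s; Δx = -2·3 + ½·10·3² = 39 m; v ends 28 m/s.
3–9 s: v starts 28 m/s; Δx = 28·6 + ½·3·6² = 222 m; v ends 46 m/s.
9–13 s: v starts 46 m/s; Δx = 46·4 + ½·-2·4² = 168 m; v ends 38 m/s.
13–14 s: v starts 38 m/s; Δx = 38·1 + ½·-3·1² = 36.5 m; v ends 35 m/s.
x(14) = 1 + Σ Δx = 466.5 m.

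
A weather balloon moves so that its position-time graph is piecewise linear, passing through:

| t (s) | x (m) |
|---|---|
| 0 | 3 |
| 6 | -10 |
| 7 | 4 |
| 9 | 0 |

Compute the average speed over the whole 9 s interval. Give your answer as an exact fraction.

31/9 m/s

Average speed = (total path length)/(elapsed time); on a piecewise-linear x-t graph the path length is Σ|Δx|.
0–6 s: |Δx| = |-10 − 3| = 13 m
6–7 s: |Δx| = |4 − -10| = 14 m
7–9 s: |Δx| = |0 − 4| = 4 m
Total path = 31 m; average speed = 31/9 = 31/9 m/s.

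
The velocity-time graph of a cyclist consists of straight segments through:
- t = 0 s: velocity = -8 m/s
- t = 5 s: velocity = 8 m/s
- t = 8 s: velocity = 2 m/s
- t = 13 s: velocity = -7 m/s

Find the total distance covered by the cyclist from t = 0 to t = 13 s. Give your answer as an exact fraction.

895/18 m

Total distance travelled is ∫|v| dt — sum the magnitudes of each area piece.
0–5 s: v = 0 at t = 2.5 s; triangle areas 10 + 10 = 20 m
5–8 s: |½(8 + 2)(3)| = 15 m
8–13 s: v = 0 at t = 82/9 s; triangle areas 10/9 + 245/18 = 265/18 m
Total distance = 895/18 m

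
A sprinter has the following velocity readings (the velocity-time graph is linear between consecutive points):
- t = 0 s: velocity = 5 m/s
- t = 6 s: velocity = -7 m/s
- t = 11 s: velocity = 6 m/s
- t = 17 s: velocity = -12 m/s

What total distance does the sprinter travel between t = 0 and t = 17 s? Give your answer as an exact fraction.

843/13 m

Distance (not displacement) is the total path length: add the absolute areas under v-t.
0–6 s: v = 0 at t = 2.5 s; triangle areas 6.25 + 12.25 = 18.5 m
6–11 s: v = 0 at t = 113/13 s; triangle areas 245/26 + 90/13 = 425/26 m
11–17 s: v = 0 at t = 13 s; triangle areas 6 + 24 = 30 m
Total distance = 843/13 m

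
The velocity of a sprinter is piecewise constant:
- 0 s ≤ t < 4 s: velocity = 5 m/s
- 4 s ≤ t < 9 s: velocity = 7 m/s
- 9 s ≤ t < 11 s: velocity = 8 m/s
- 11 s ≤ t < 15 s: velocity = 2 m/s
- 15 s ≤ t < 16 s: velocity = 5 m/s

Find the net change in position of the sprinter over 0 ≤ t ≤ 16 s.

Displacement is the signed area under the v-t curve.
0–4 s: 5 × 4 = 20 m
4–9 s: 7 × 5 = 35 m
9–11 s: 8 × 2 = 16 m
11–15 s: 2 × 4 = 8 m
15–16 s: 5 × 1 = 5 m
Net displacement = 84 m

84 m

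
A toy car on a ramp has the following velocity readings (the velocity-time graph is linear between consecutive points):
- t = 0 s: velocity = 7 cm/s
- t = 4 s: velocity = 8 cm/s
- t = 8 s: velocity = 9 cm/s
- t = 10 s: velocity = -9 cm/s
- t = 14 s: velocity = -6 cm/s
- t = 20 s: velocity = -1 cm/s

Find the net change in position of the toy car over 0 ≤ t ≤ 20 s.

Net displacement equals the area under the velocity-time graph (areas below the axis count negative).
0–4 s: ½(7 + 8)(4) = 30 cm
4–8 s: ½(8 + 9)(4) = 34 cm
8–10 s: ½(9 + -9)(2) = 0 cm
10–14 s: ½(-9 + -6)(4) = -30 cm
14–20 s: ½(-6 + -1)(6) = -21 cm
Net displacement = 13 cm

13 cm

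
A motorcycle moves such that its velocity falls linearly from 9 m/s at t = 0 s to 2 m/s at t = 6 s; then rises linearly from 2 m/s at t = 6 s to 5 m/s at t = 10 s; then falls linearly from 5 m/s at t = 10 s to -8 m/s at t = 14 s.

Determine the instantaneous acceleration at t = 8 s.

0.75 m/s²

Acceleration is the slope of the v-t graph on 6–10 s: (5 − 2)/(10 − 6) = 0.75 m/s².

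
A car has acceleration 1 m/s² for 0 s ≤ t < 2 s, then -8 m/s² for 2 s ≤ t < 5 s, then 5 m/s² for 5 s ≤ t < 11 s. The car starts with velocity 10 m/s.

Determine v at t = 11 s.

Δv equals the area under the a-t graph; then v = v₀ + Δv.
0–2 s: 1 × 2 = 2 m/s
2–5 s: -8 × 3 = -24 m/s
5–11 s: 5 × 6 = 30 m/s
Δv = 8 m/s, so v(11) = 10 + (8) = 18 m/s.

18 m/s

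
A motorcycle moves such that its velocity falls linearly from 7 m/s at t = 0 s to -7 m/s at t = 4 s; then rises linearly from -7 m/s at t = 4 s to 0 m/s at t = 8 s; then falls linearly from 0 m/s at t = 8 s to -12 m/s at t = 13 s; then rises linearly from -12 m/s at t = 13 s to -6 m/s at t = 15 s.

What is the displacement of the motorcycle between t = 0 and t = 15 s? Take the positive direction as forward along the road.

-62 m

Displacement is the signed area under the v-t curve.
0–4 s: ½(7 + -7)(4) = 0 m
4–8 s: ½(-7 + 0)(4) = -14 m
8–13 s: ½(0 + -12)(5) = -30 m
13–15 s: ½(-12 + -6)(2) = -18 m
Net displacement = -62 m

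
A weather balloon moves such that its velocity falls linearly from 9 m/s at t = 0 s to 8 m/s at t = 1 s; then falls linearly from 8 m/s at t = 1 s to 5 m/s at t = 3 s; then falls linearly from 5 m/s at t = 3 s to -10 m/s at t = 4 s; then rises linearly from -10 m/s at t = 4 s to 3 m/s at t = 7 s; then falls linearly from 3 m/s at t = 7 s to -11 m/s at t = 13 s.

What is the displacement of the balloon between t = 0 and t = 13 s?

-15.5 m

Net displacement equals the area under the velocity-time graph (areas below the axis count negative).
0–1 s: ½(9 + 8)(1) = 8.5 m
1–3 s: ½(8 + 5)(2) = 13 m
3–4 s: ½(5 + -10)(1) = -2.5 m
4–7 s: ½(-10 + 3)(3) = -10.5 m
7–13 s: ½(3 + -11)(6) = -24 m
Net displacement = -15.5 m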